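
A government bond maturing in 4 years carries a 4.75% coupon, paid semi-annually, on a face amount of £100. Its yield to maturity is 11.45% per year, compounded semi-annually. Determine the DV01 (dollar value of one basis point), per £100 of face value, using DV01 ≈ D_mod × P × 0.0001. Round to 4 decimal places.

Periodic yield y = 0.05725.
  t   CF        PV=CF/(1+0.05725)^t    t·PV
  1        2.375         2.2464         2.2464
  2        2.375         2.1248         4.2495
  3        2.375         2.0097         6.0291
  4        2.375         1.9009         7.6035
  5        2.375         1.7979         8.9897
  6        2.375         1.7006        10.2035
  7        2.375         1.6085        11.2595
  8      102.375        65.5801       524.6411
  Σ                     78.9689       575.2223
P = 78.9689; D_Mac = 7.28416 half-year periods = 3.64208 yrs; D_mod = 3.44486 yrs.
DV01 ≈ 3.44486 × 78.9689 × 0.0001 = 0.027204.

£0.0272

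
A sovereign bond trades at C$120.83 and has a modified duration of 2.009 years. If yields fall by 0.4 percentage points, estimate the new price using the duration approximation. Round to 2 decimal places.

C$121.80

Duration approximation: ΔP/P ≈ -D_mod · Δy = -2.009 × (-0.004) = +0.008036.
New price ≈ 120.83 × (1 + 0.008036) = 121.80098988.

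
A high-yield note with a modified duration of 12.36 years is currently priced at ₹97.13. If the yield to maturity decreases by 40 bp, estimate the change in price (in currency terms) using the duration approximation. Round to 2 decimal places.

Duration approximation: ΔP/P ≈ -D_mod · Δy = -12.36 × (-0.004) = +0.049440.
ΔP ≈ 97.13 × (+0.049440) = +4.8021072.

+₹4.80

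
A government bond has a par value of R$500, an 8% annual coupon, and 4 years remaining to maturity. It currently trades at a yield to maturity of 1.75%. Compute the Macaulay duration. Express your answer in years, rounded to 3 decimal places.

Periodic yield y = 0.0175. Discount each cash flow and weight by its year:
  t   CF        PV=CF/(1+0.0175)^t    t·PV
  1        40.00        39.3120        39.3120
  2        40.00        38.6359        77.2718
  3        40.00        37.9714       113.9142
  4       540.00       503.7976     2,015.1904
  Σ                    619.7170     2,245.6885
Price P = Σ PV = 619.7170.
Macaulay duration = Σ(t·PV) / P = 2,245.6885 / 619.7170 = 3.62373 years.

3.624 years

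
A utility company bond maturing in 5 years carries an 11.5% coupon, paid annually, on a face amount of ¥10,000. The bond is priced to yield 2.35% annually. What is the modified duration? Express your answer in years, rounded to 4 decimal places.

Periodic yield y = 0.0235. First find Macaulay duration:
  t   CF        PV=CF/(1+0.0235)^t    t·PV
  1     1,150.00     1,123.5955     1,123.5955
  2     1,150.00     1,097.7973     2,195.5945
  3     1,150.00     1,072.5914     3,217.7741
  4     1,150.00     1,047.9642     4,191.8569
  5    11,150.00     9,927.4025    49,637.0127
  Σ                 14,269.3509    60,365.8337
P = 14,269.3509; Macaulay duration = 60,365.8337 / 14,269.3509 = 4.23045 years.
Modified duration = D_Mac / (1 + y) = 4.23045 / 1.0235 = 4.13332 years.

4.1333 years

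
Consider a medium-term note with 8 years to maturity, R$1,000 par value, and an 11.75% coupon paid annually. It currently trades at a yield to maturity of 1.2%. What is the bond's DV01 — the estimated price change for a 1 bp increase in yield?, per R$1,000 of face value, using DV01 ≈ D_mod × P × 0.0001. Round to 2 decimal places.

Periodic yield y = 0.012.
  t   CF        PV=CF/(1+0.012)^t    t·PV
  1       117.50       116.1067       116.1067
  2       117.50       114.7300       229.4599
  3       117.50       113.3695       340.1086
  4       117.50       112.0252       448.1009
  5       117.50       110.6969       553.4843
  6       117.50       109.3842       656.3055
  7       117.50       108.0872       756.6104
  8     1,117.50     1,015.7888     8,126.3106
  Σ                  1,800.1886    11,226.4869
P = 1,800.1886; D_Mac = 6.23628 yrs; D_mod = 6.16234 yrs.
DV01 ≈ 6.16234 × 1,800.1886 × 0.0001 = 1.109337.

R$1.11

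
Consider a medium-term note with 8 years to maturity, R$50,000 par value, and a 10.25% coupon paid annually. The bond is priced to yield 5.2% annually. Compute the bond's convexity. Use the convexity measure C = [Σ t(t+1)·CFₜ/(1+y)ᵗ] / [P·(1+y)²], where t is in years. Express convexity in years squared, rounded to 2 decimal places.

With y = 0.052:
  t   CF        PV=CF/(1+0.052)^t    t·PV        t(t+1)·PV
  1     5,125.00     4,871.6730     4,871.6730       9,743.3460
  2     5,125.00     4,630.8679     9,261.7357      27,785.2072
  3     5,125.00     4,401.9657    13,205.8970      52,823.5879
  4     5,125.00     4,184.3780    16,737.5120      83,687.5601
  5     5,125.00     3,977.5456    19,887.7282     119,326.3689
  6     5,125.00     3,780.9369    22,685.6215     158,799.3503
  7     5,125.00     3,594.0465    25,158.3255     201,266.6037
  8    55,125.00    36,747.0672   293,976.5378   2,645,788.8406
  Σ                 66,188.4808   405,785.0307   3,299,220.8648
P = 66,188.4808.
Convexity = Σ t(t+1)·PV / [P·(1+y)²] = 3,299,220.8648 / (66,188.4808 × 1.106704) = 45.03991.

45.04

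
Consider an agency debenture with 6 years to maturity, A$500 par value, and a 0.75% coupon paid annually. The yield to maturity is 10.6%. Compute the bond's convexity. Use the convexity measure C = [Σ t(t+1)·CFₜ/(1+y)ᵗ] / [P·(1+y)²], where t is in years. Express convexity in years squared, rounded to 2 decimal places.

With y = 0.106:
  t   CF        PV=CF/(1+0.106)^t    t·PV        t(t+1)·PV
  1         3.75         3.3906         3.3906           6.7812
  2         3.75         3.0656         6.1313          18.3938
  3         3.75         2.7718         8.3155          33.2619
  4         3.75         2.5062        10.0247          50.1234
  5         3.75         2.2660        11.3299          67.9793
  6       503.75       275.2227     1,651.3364      11,559.3546
  Σ                    289.2229     1,690.5283      11,735.8943
P = 289.2229.
Convexity = Σ t(t+1)·PV / [P·(1+y)²] = 11,735.8943 / (289.2229 × 1.223236) = 33.17212.

33.17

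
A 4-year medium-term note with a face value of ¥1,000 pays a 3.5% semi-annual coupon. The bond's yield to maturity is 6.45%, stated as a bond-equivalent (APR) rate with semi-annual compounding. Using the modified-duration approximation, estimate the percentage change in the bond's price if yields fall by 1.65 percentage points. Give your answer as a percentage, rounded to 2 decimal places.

Periodic yield y = 0.03225. Modified duration first:
  t   CF        PV=CF/(1+0.03225)^t    t·PV
  1        17.50        16.9533        16.9533
  2        17.50        16.4236        32.8472
  3        17.50        15.9105        47.7315
  4        17.50        15.4134        61.6536
  5        17.50        14.9318        74.6592
  6        17.50        14.4653        86.7921
  7        17.50        14.0134        98.0939
  8     1,017.50       789.3240     6,314.5917
  Σ                    897.4353     6,733.3223
P = 897.4353; D_Mac = 7.50285 half-year periods = 3.75142 yrs; D_mod = 3.75142/(1+0.03225) = 3.63422 yrs.
ΔP/P ≈ -D_mod · Δy = -3.63422 × (-0.0165) = +0.059965 = +5.9965%.

+6.00%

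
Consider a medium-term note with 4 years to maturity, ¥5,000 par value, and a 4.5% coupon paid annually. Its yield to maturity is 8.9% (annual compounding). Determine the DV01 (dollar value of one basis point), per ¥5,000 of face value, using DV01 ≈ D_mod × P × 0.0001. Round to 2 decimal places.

¥1.47

Periodic yield y = 0.089.
  t   CF        PV=CF/(1+0.089)^t    t·PV
  1       225.00       206.6116       206.6116
  2       225.00       189.7260       379.4519
  3       225.00       174.2203       522.6610
  4     5,225.00     3,715.1365    14,860.5460
  Σ                  4,285.6944    15,969.2706
P = 4,285.6944; D_Mac = 3.72618 yrs; D_mod = 3.42165 yrs.
DV01 ≈ 3.42165 × 4,285.6944 × 0.0001 = 1.466416.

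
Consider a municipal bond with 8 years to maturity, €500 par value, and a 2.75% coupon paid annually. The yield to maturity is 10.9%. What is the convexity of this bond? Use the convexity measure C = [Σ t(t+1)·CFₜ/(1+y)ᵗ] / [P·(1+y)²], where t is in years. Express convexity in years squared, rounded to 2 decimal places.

49.12

With y = 0.109:
  t   CF        PV=CF/(1+0.109)^t    t·PV        t(t+1)·PV
  1        13.75        12.3986        12.3986          24.7971
  2        13.75        11.1799        22.3599          67.0797
  3        13.75        10.0811        30.2433         120.9732
  4        13.75         9.0903        36.3611         181.8053
  5        13.75         8.1968        40.9841         245.9044
  6        13.75         7.3912        44.3470         310.4293
  7        13.75         6.6647        46.6530         373.2243
  8       513.75       224.5430     1,796.3438      16,167.0940
  Σ                    289.5455     2,029.6907      17,491.3072
P = 289.5455.
Convexity = Σ t(t+1)·PV / [P·(1+y)²] = 17,491.3072 / (289.5455 × 1.229881) = 49.11818.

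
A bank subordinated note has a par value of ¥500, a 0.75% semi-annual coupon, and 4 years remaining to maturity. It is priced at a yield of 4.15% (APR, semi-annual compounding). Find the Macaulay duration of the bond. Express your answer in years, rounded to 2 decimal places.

Periodic yield y = 0.02075. Discount each cash flow and weight by its period:
  t   CF        PV=CF/(1+0.02075)^t    t·PV
  1        1.875         1.8369         1.8369
  2        1.875         1.7995         3.5991
  3        1.875         1.7630         5.2889
  4        1.875         1.7271         6.9085
  5        1.875         1.6920         8.4601
  6        1.875         1.6576         9.9457
  7        1.875         1.6239        11.3675
  8      501.875       425.8341     3,406.6729
  Σ                    437.9342     3,454.0796
Price P = Σ PV = 437.9342.
Macaulay duration = Σ(t·PV) / P = 3,454.0796 / 437.9342 = 7.88721 half-year periods.
In years: 7.88721 / 2 = 3.94361 years.

3.94 years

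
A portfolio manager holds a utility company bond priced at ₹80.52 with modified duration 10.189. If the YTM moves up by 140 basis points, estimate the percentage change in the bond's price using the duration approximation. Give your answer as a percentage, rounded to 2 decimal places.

Duration approximation: ΔP/P ≈ -D_mod · Δy = -10.189 × (+0.014) = -0.142646.
As a percentage: -14.2646%.

-14.26%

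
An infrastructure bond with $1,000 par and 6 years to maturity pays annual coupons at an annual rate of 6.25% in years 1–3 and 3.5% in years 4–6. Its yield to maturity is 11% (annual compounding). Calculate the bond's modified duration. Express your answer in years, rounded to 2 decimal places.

4.58 years

Periodic yield y = 0.11. First find Macaulay duration:
  t   CF        PV=CF/(1+0.11)^t    t·PV
  1        62.50        56.3063        56.3063
  2        62.50        50.7264       101.4528
  3        62.50        45.6995       137.0984
  4        35.00        23.0556        92.2223
  5        35.00        20.7708       103.8540
  6     1,035.00       553.3533     3,320.1196
  Σ                    749.9118     3,811.0534
P = 749.9118; Macaulay duration = 3,811.0534 / 749.9118 = 5.08200 years.
Modified duration = D_Mac / (1 + y) = 5.08200 / 1.11 = 4.57838 years.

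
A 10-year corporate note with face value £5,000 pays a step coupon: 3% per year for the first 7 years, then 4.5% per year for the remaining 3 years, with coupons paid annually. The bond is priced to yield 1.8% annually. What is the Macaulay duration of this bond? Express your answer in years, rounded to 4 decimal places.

8.8631 years

Periodic yield y = 0.018. Discount each cash flow and weight by its year:
  t   CF        PV=CF/(1+0.018)^t    t·PV
  1       150.00       147.3477       147.3477
  2       150.00       144.7424       289.4848
  3       150.00       142.1831       426.5492
  4       150.00       139.6690       558.6762
  5       150.00       137.1994       685.9972
  6       150.00       134.7735       808.6412
  7       150.00       132.3905       926.7335
  8       225.00       195.0744     1,560.5953
  9       225.00       191.6252     1,724.6264
  10    5,225.00     4,371.2789    43,712.7888
  Σ                  5,736.2842    50,841.4402
Price P = Σ PV = 5,736.2842.
Macaulay duration = Σ(t·PV) / P = 50,841.4402 / 5,736.2842 = 8.86313 years.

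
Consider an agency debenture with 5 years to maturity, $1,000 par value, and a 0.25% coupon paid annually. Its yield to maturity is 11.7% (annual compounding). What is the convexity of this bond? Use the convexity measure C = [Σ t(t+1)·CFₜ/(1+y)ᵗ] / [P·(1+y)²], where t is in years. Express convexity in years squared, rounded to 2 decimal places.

23.83

With y = 0.117:
  t   CF        PV=CF/(1+0.117)^t    t·PV        t(t+1)·PV
  1         2.50         2.2381         2.2381           4.4763
  2         2.50         2.0037         4.0074          12.0222
  3         2.50         1.7938         5.3815          21.5259
  4         2.50         1.6059         6.4237          32.1187
  5     1,002.50       576.5255     2,882.6275      17,295.7648
  Σ                    584.1671     2,900.6782      17,365.9079
P = 584.1671.
Convexity = Σ t(t+1)·PV / [P·(1+y)²] = 17,365.9079 / (584.1671 × 1.247689) = 23.82616.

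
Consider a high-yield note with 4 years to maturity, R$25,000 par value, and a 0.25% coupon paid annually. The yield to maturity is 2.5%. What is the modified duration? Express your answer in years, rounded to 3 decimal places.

Periodic yield y = 0.025. First find Macaulay duration:
  t   CF        PV=CF/(1+0.025)^t    t·PV
  1        62.50        60.9756        60.9756
  2        62.50        59.4884       118.9768
  3        62.50        58.0375       174.1124
  4    25,062.50    22,705.3880    90,821.5521
  Σ                 22,883.8895    91,175.6169
P = 22,883.8895; Macaulay duration = 91,175.6169 / 22,883.8895 = 3.98427 years.
Modified duration = D_Mac / (1 + y) = 3.98427 / 1.025 = 3.88709 years.

3.887 years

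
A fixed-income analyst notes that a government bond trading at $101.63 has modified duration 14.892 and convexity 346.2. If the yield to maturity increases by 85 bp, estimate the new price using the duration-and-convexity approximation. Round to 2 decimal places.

$90.04

Duration effect: -D_mod·Δy = -14.892 × (+0.0085) = -0.126582
Convexity effect: ½·C·(Δy)² = 0.5 × 346.2 × (0.0085)² = +0.012506475
ΔP/P ≈ -0.126582 + 0.012506475 = -0.114075525
New price ≈ 101.63 × (1 - 0.114075525) = 90.03650439425.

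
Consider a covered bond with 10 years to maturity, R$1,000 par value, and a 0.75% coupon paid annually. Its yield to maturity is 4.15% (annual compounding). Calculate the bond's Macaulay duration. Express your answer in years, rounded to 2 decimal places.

Periodic yield y = 0.0415. Discount each cash flow and weight by its year:
  t   CF        PV=CF/(1+0.0415)^t    t·PV
  1         7.50         7.2012         7.2012
  2         7.50         6.9142        13.8284
  3         7.50         6.6387        19.9161
  4         7.50         6.3742        25.4967
  5         7.50         6.1202        30.6009
  6         7.50         5.8763        35.2579
  7         7.50         5.6422        39.4952
  8         7.50         5.4174        43.3388
  9         7.50         5.2015        46.8134
  10    1,007.50       670.8915     6,708.9153
  Σ                    726.2773     6,970.8641
Price P = Σ PV = 726.2773.
Macaulay duration = Σ(t·PV) / P = 6,970.8641 / 726.2773 = 9.59807 years.

9.60 years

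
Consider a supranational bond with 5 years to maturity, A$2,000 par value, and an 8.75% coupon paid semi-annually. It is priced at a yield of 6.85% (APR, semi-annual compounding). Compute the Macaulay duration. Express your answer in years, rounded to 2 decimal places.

4.19 years

Periodic yield y = 0.03425. Discount each cash flow and weight by its period:
  t   CF        PV=CF/(1+0.03425)^t    t·PV
  1        87.50        84.6024        84.6024
  2        87.50        81.8007       163.6014
  3        87.50        79.0918       237.2754
  4        87.50        76.4726       305.8905
  5        87.50        73.9402       369.7008
  6        87.50        71.4916       428.9495
  7        87.50        69.1241       483.8685
  8        87.50        66.8350       534.6798
  9        87.50        64.6217       581.5952
  10    2,087.50     1,490.6346    14,906.3457
  Σ                  2,158.6145    18,096.5091
Price P = Σ PV = 2,158.6145.
Macaulay duration = Σ(t·PV) / P = 18,096.5091 / 2,158.6145 = 8.38339 half-year periods.
In years: 8.38339 / 2 = 4.19170 years.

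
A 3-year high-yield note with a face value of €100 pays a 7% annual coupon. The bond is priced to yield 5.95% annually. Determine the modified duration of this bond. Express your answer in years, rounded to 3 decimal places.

2.653 years

Periodic yield y = 0.0595. First find Macaulay duration:
  t   CF        PV=CF/(1+0.0595)^t    t·PV
  1         7.00         6.6069         6.6069
  2         7.00         6.2359        12.4717
  3       107.00        89.9665       269.8995
  Σ                    102.8093       288.9781
P = 102.8093; Macaulay duration = 288.9781 / 102.8093 = 2.81082 years.
Modified duration = D_Mac / (1 + y) = 2.81082 / 1.0595 = 2.65297 years.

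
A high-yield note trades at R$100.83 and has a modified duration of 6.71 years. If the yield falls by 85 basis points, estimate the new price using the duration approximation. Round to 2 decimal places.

R$106.58

Duration approximation: ΔP/P ≈ -D_mod · Δy = -6.71 × (-0.0085) = +0.057035.
New price ≈ 100.83 × (1 + 0.057035) = 106.58083905.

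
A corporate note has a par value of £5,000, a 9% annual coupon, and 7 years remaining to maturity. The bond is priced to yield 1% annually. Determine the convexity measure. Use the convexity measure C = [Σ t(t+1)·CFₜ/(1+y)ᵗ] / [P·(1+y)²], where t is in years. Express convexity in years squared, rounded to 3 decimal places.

With y = 0.01:
  t   CF        PV=CF/(1+0.01)^t    t·PV        t(t+1)·PV
  1       450.00       445.5446       445.5446         891.0891
  2       450.00       441.1332       882.2664       2,646.7993
  3       450.00       436.7656     1,310.2967       5,241.1868
  4       450.00       432.4412     1,729.7646       8,648.8231
  5       450.00       428.1596     2,140.7978      12,844.7868
  6       450.00       423.9204     2,543.5221      17,804.6549
  7     5,450.00     5,083.3134    35,583.1938     284,665.5503
  Σ                  7,691.2778    44,635.3860     332,742.8904
P = 7,691.2778.
Convexity = Σ t(t+1)·PV / [P·(1+y)²] = 332,742.8904 / (7,691.2778 × 1.020100) = 42.40993.

42.410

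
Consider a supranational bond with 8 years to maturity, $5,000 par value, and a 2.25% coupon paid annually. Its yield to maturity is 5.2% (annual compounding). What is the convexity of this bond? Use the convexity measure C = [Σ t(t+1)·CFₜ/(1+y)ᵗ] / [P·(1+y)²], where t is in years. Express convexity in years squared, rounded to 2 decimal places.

With y = 0.052:
  t   CF        PV=CF/(1+0.052)^t    t·PV        t(t+1)·PV
  1       112.50       106.9392       106.9392         213.8783
  2       112.50       101.6532       203.3064         609.9192
  3       112.50        96.6285       289.8855       1,159.5422
  4       112.50        91.8522       367.4088       1,837.0440
  5       112.50        87.3120       436.5599       2,619.3593
  6       112.50        82.9962       497.9771       3,485.8394
  7       112.50        78.8937       552.2559       4,418.0474
  8     5,112.50     3,408.0613    27,264.4907     245,380.4163
  Σ                  4,054.3363    29,718.8235     259,724.0461
P = 4,054.3363.
Convexity = Σ t(t+1)·PV / [P·(1+y)²] = 259,724.0461 / (4,054.3363 × 1.106704) = 57.88432.

57.88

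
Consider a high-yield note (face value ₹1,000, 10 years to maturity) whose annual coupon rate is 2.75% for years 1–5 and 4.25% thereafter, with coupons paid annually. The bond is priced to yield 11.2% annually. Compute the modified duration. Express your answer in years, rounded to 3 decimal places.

Periodic yield y = 0.112. First find Macaulay duration:
  t   CF        PV=CF/(1+0.112)^t    t·PV
  1        27.50        24.7302        24.7302
  2        27.50        22.2394        44.4788
  3        27.50        19.9995        59.9984
  4        27.50        17.9851        71.9405
  5        27.50        16.1737        80.8684
  6        42.50        22.4781       134.8688
  7        42.50        20.2141       141.4990
  8        42.50        18.1782       145.4255
  9        42.50        16.3473       147.1256
  10    1,042.50       360.6020     3,606.0205
  Σ                    538.9477     4,456.9558
P = 538.9477; Macaulay duration = 4,456.9558 / 538.9477 = 8.26974 years.
Modified duration = D_Mac / (1 + y) = 8.26974 / 1.112 = 7.43681 years.

7.437 years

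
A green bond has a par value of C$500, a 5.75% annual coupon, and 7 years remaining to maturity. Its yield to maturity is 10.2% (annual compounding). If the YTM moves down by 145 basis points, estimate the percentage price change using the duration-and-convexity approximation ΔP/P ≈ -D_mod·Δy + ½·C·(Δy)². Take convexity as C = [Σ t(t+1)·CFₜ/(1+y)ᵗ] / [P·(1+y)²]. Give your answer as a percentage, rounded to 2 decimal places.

+8.01%

With y = 0.102:
  t   CF        PV=CF/(1+0.102)^t    t·PV        t(t+1)·PV
  1        28.75        26.0889        26.0889          52.1779
  2        28.75        23.6742        47.3483         142.0450
  3        28.75        21.4829        64.4487         257.7949
  4        28.75        19.4945        77.9779         389.8894
  5        28.75        17.6901        88.4504         530.7025
  6        28.75        16.0527        96.3162         674.2137
  7       528.75       267.9040     1,875.3281      15,002.6247
  Σ                    392.3873     2,275.9586      17,049.4481
P = 392.3873; D_Mac = 5.80029 yrs; D_mod = 5.26342 yrs; C = 35.77933.
Duration effect: -5.26342 × (-0.0145) = +0.076320
Convexity effect: 0.5 × 35.77933 × (-0.0145)² = +0.0037613
ΔP/P ≈ +0.076320 + 0.0037613 = +0.080081 = +8.0081%.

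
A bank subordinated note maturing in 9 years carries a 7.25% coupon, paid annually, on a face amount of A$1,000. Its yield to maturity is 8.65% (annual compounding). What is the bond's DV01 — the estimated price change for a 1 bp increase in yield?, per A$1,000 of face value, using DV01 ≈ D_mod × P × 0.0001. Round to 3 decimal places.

A$0.573

Periodic yield y = 0.0865.
  t   CF        PV=CF/(1+0.0865)^t    t·PV
  1        72.50        66.7280        66.7280
  2        72.50        61.4156       122.8312
  3        72.50        56.5261       169.5782
  4        72.50        52.0258       208.1034
  5        72.50        47.8839       239.4194
  6        72.50        44.0717       264.4301
  7        72.50        40.5630       283.9409
  8        72.50        37.3336       298.6690
  9     1,072.50       508.3113     4,574.8013
  Σ                    914.8589     6,228.5014
P = 914.8589; D_Mac = 6.80815 yrs; D_mod = 6.26613 yrs.
DV01 ≈ 6.26613 × 914.8589 × 0.0001 = 0.573263.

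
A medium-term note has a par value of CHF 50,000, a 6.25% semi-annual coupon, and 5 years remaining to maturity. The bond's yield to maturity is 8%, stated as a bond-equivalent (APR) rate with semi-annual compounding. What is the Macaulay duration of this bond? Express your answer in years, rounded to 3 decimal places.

Periodic yield y = 0.04. Discount each cash flow and weight by its period:
  t   CF        PV=CF/(1+0.04)^t    t·PV
  1     1,562.50     1,502.4038     1,502.4038
  2     1,562.50     1,444.6191     2,889.2382
  3     1,562.50     1,389.0568     4,167.1704
  4     1,562.50     1,335.6315     5,342.5262
  5     1,562.50     1,284.2611     6,421.3055
  6     1,562.50     1,234.8664     7,409.1987
  7     1,562.50     1,187.3716     8,311.6011
  8     1,562.50     1,141.7034     9,133.6276
  9     1,562.50     1,097.7918     9,880.1260
  10   51,562.50    34,833.7775   348,337.7746
  Σ                 46,451.4831   403,394.9720
Price P = Σ PV = 46,451.4831.
Macaulay duration = Σ(t·PV) / P = 403,394.9720 / 46,451.4831 = 8.68422 half-year periods.
In years: 8.68422 / 2 = 4.34211 years.

4.342 years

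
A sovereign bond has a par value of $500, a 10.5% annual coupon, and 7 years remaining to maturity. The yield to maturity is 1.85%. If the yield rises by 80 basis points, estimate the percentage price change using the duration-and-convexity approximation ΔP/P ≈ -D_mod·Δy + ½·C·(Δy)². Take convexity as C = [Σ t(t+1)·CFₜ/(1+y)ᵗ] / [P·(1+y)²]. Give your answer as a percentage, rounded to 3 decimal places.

-4.314%

With y = 0.0185:
  t   CF        PV=CF/(1+0.0185)^t    t·PV        t(t+1)·PV
  1        52.50        51.5464        51.5464         103.0928
  2        52.50        50.6101       101.2202         303.6606
  3        52.50        49.6908       149.0725         596.2899
  4        52.50        48.7882       195.1530         975.7648
  5        52.50        47.9021       239.5103       1,437.0616
  6        52.50        47.0320       282.1918       1,975.3424
  7       552.50       485.9651     3,401.7554      27,214.0436
  Σ                    781.5346     4,420.4495      32,605.2558
P = 781.5346; D_Mac = 5.65611 yrs; D_mod = 5.55338 yrs; C = 40.21771.
Duration effect: -5.55338 × (+0.008) = -0.044427
Convexity effect: 0.5 × 40.21771 × (0.008)² = +0.0012870
ΔP/P ≈ -0.044427 + 0.0012870 = -0.043140 = -4.3140%.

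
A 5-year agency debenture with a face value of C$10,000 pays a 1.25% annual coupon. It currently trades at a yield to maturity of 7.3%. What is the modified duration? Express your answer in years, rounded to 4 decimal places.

4.5253 years

Periodic yield y = 0.073. First find Macaulay duration:
  t   CF        PV=CF/(1+0.073)^t    t·PV
  1       125.00       116.4958       116.4958
  2       125.00       108.5702       217.1404
  3       125.00       101.1838       303.5513
  4       125.00        94.2999       377.1995
  5    10,125.00     7,118.6300    35,593.1501
  Σ                  7,539.1797    36,607.5371
P = 7,539.1797; Macaulay duration = 36,607.5371 / 7,539.1797 = 4.85564 years.
Modified duration = D_Mac / (1 + y) = 4.85564 / 1.073 = 4.52529 years.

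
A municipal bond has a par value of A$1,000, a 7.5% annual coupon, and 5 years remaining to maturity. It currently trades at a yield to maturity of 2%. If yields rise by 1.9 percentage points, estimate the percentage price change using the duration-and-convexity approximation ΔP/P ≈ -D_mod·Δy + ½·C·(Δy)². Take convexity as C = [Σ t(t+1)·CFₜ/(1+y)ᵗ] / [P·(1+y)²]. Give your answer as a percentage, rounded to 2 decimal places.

-7.81%

With y = 0.02:
  t   CF        PV=CF/(1+0.02)^t    t·PV        t(t+1)·PV
  1        75.00        73.5294        73.5294         147.0588
  2        75.00        72.0877       144.1753         432.5260
  3        75.00        70.6742       212.0225         848.0901
  4        75.00        69.2884       277.1536       1,385.7681
  5     1,075.00       973.6606     4,868.3031      29,209.8186
  Σ                  1,259.2403     5,575.1840      32,023.2616
P = 1,259.2403; D_Mac = 4.42742 yrs; D_mod = 4.34061 yrs; C = 24.44312.
Duration effect: -4.34061 × (+0.019) = -0.082472
Convexity effect: 0.5 × 24.44312 × (0.019)² = +0.0044120
ΔP/P ≈ -0.082472 + 0.0044120 = -0.078060 = -7.8060%.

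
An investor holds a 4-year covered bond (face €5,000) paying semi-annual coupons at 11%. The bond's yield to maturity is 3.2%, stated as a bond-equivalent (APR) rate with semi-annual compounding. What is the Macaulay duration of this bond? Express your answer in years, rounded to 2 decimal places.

3.43 years

Periodic yield y = 0.016. Discount each cash flow and weight by its period:
  t   CF        PV=CF/(1+0.016)^t    t·PV
  1       275.00       270.6693       270.6693
  2       275.00       266.4068       532.8136
  3       275.00       262.2114       786.6342
  4       275.00       258.0821     1,032.3283
  5       275.00       254.0178     1,270.0890
  6       275.00       250.0175     1,500.1051
  7       275.00       246.0802     1,722.5617
  8     5,275.00     4,645.9315    37,167.4518
  Σ                  6,453.4166    44,282.6531
Price P = Σ PV = 6,453.4166.
Macaulay duration = Σ(t·PV) / P = 44,282.6531 / 6,453.4166 = 6.86189 half-year periods.
In years: 6.86189 / 2 = 3.43095 years.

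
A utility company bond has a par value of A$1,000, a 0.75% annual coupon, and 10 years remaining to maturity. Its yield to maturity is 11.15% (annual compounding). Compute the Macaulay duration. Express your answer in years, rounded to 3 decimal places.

9.399 years

Periodic yield y = 0.1115. Discount each cash flow and weight by its year:
  t   CF        PV=CF/(1+0.1115)^t    t·PV
  1         7.50         6.7476         6.7476
  2         7.50         6.0707        12.1415
  3         7.50         5.4618        16.3853
  4         7.50         4.9139        19.6555
  5         7.50         4.4209        22.1047
  6         7.50         3.9774        23.8647
  7         7.50         3.5785        25.0492
  8         7.50         3.2195        25.7558
  9         7.50         2.8965        26.0687
  10    1,007.50       350.0664     3,500.6636
  Σ                    391.3532     3,678.4365
Price P = Σ PV = 391.3532.
Macaulay duration = Σ(t·PV) / P = 3,678.4365 / 391.3532 = 9.39928 years.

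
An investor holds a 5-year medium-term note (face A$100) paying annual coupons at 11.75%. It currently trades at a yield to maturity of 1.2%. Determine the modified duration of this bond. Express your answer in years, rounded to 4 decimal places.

Periodic yield y = 0.012. First find Macaulay duration:
  t   CF        PV=CF/(1+0.012)^t    t·PV
  1        11.75        11.6107        11.6107
  2        11.75        11.4730        22.9460
  3        11.75        11.3370        34.0109
  4        11.75        11.2025        44.8101
  5       111.75       105.2798       526.3989
  Σ                    150.9029       639.7765
P = 150.9029; Macaulay duration = 639.7765 / 150.9029 = 4.23966 years.
Modified duration = D_Mac / (1 + y) = 4.23966 / 1.012 = 4.18938 years.

4.1894 years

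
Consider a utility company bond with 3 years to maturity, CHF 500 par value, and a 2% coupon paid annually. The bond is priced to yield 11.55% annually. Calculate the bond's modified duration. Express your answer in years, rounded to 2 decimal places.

Periodic yield y = 0.1155. First find Macaulay duration:
  t   CF        PV=CF/(1+0.1155)^t    t·PV
  1        10.00         8.9646         8.9646
  2        10.00         8.0364        16.0728
  3       510.00       367.4189     1,102.2566
  Σ                    384.4198     1,127.2940
P = 384.4198; Macaulay duration = 1,127.2940 / 384.4198 = 2.93246 years.
Modified duration = D_Mac / (1 + y) = 2.93246 / 1.1155 = 2.62883 years.

2.63 years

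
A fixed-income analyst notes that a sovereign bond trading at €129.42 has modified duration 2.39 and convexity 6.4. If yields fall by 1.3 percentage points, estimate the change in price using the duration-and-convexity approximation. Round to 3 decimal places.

+€4.091

Duration effect: -D_mod·Δy = -2.39 × (-0.013) = +0.031070
Convexity effect: ½·C·(Δy)² = 0.5 × 6.4 × (-0.013)² = +0.0005408
ΔP/P ≈ +0.031070 + 0.0005408 = +0.0316108
ΔP ≈ 129.42 × (+0.0316108) = +4.091069736.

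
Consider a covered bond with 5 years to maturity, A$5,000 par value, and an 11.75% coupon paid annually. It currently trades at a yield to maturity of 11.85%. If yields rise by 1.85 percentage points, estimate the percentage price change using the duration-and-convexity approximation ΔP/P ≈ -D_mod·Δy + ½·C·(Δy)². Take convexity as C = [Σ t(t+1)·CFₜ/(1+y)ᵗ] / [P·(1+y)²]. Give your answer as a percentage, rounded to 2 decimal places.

With y = 0.1185:
  t   CF        PV=CF/(1+0.1185)^t    t·PV        t(t+1)·PV
  1       587.50       525.2570       525.2570       1,050.5141
  2       587.50       469.6084       939.2169       2,817.6506
  3       587.50       419.8556     1,259.5667       5,038.2667
  4       587.50       375.3738     1,501.4951       7,507.4753
  5     5,587.50     3,191.8141    15,959.0707      95,754.4241
  Σ                  4,981.9089    20,184.6063     112,168.3308
P = 4,981.9089; D_Mac = 4.05158 yrs; D_mod = 3.62233 yrs; C = 17.99710.
Duration effect: -3.62233 × (+0.0185) = -0.067013
Convexity effect: 0.5 × 17.99710 × (0.0185)² = +0.0030798
ΔP/P ≈ -0.067013 + 0.0030798 = -0.063933 = -6.3933%.

-6.39%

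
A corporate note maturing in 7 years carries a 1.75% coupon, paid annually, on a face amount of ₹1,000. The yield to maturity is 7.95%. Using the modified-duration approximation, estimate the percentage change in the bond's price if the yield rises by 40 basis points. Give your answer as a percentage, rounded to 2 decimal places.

-2.43%

Periodic yield y = 0.0795. Modified duration first:
  t   CF        PV=CF/(1+0.0795)^t    t·PV
  1        17.50        16.2112        16.2112
  2        17.50        15.0173        30.0347
  3        17.50        13.9114        41.7341
  4        17.50        12.8869        51.5475
  5        17.50        11.9378        59.6891
  6        17.50        11.0587        66.3519
  7     1,017.50       595.6291     4,169.4035
  Σ                    676.6523     4,434.9720
P = 676.6523; D_Mac = 6.55428 yrs; D_mod = 6.55428/(1+0.0795) = 6.07159 yrs.
ΔP/P ≈ -D_mod · Δy = -6.07159 × (+0.004) = -0.024286 = -2.4286%.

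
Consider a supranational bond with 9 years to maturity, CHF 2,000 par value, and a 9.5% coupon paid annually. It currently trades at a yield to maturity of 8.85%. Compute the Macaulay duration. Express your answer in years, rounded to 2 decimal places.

Periodic yield y = 0.0885. Discount each cash flow and weight by its year:
  t   CF        PV=CF/(1+0.0885)^t    t·PV
  1       190.00       174.5521       174.5521
  2       190.00       160.3603       320.7205
  3       190.00       147.3222       441.9667
  4       190.00       135.3443       541.3771
  5       190.00       124.3402       621.7008
  6       190.00       114.2307       685.3845
  7       190.00       104.9433       734.6028
  8       190.00        96.4109       771.2872
  9     2,190.00     1,020.9118     9,188.2060
  Σ                  2,078.4157    13,479.7977
Price P = Σ PV = 2,078.4157.
Macaulay duration = Σ(t·PV) / P = 13,479.7977 / 2,078.4157 = 6.48561 years.

6.49 years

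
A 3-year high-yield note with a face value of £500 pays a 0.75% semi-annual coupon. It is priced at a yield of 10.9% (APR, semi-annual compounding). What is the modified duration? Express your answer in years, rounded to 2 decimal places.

2.81 years

Periodic yield y = 0.0545. First find Macaulay duration:
  t   CF        PV=CF/(1+0.0545)^t    t·PV
  1        1.875         1.7781         1.7781
  2        1.875         1.6862         3.3724
  3        1.875         1.5990         4.7971
  4        1.875         1.5164         6.0656
  5        1.875         1.4380         7.1902
  6      501.875       365.0195     2,190.1170
  Σ                    373.0373     2,213.3204
P = 373.0373; Macaulay duration = 2,213.3204 / 373.0373 = 5.93324 half-year periods = 2.96662 years.
Modified duration = D_Mac / (1 + y) = 2.96662 / 1.0545 = 2.81330 years.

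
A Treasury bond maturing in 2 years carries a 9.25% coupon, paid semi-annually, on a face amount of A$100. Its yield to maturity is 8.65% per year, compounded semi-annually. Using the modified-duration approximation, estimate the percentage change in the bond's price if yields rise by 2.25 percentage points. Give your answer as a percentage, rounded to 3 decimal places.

-4.037%

Periodic yield y = 0.04325. Modified duration first:
  t   CF        PV=CF/(1+0.04325)^t    t·PV
  1        4.625         4.4333         4.4333
  2        4.625         4.2495         8.4989
  3        4.625         4.0733        12.2199
  4      104.625        88.3246       353.2986
  Σ                    101.0807       378.4507
P = 101.0807; D_Mac = 3.74405 half-year periods = 1.87202 yrs; D_mod = 1.87202/(1+0.04325) = 1.79441 yrs.
ΔP/P ≈ -D_mod · Δy = -1.79441 × (+0.0225) = -0.040374 = -4.0374%.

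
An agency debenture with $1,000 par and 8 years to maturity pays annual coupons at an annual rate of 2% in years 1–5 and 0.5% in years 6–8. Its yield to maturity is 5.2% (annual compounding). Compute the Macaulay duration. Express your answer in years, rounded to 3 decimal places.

7.410 years

Periodic yield y = 0.052. Discount each cash flow and weight by its year:
  t   CF        PV=CF/(1+0.052)^t    t·PV
  1        20.00        19.0114        19.0114
  2        20.00        18.0717        36.1434
  3        20.00        17.1784        51.5352
  4        20.00        16.3293        65.3171
  5        20.00        15.5221        77.6106
  6         5.00         3.6887        22.1323
  7         5.00         3.5064        24.5447
  8     1,005.00       669.9465     5,359.5723
  Σ                    763.2545     5,655.8670
Price P = Σ PV = 763.2545.
Macaulay duration = Σ(t·PV) / P = 5,655.8670 / 763.2545 = 7.41020 years.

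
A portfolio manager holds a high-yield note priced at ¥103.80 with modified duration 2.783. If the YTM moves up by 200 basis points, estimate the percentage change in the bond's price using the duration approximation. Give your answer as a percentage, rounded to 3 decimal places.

Duration approximation: ΔP/P ≈ -D_mod · Δy = -2.783 × (+0.02) = -0.055660.
As a percentage: -5.5660%.

-5.566%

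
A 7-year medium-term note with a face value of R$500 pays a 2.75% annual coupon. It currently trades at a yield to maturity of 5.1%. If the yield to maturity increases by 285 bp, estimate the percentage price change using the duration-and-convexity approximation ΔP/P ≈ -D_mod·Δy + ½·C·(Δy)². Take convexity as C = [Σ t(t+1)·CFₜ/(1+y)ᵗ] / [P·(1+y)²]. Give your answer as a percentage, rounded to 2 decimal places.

-15.56%

With y = 0.051:
  t   CF        PV=CF/(1+0.051)^t    t·PV        t(t+1)·PV
  1        13.75        13.0828        13.0828          26.1656
  2        13.75        12.4479        24.8959          74.6876
  3        13.75        11.8439        35.5317         142.1267
  4        13.75        11.2692        45.0767         225.3833
  5        13.75        10.7223        53.6116         321.6699
  6        13.75        10.2020        61.2122         428.4851
  7       513.75       362.6877     2,538.8139      20,310.5110
  Σ                    432.2558     2,772.2247      21,529.0292
P = 432.2558; D_Mac = 6.41339 yrs; D_mod = 6.10218 yrs; C = 45.08978.
Duration effect: -6.10218 × (+0.0285) = -0.173912
Convexity effect: 0.5 × 45.08978 × (0.0285)² = +0.0183121
ΔP/P ≈ -0.173912 + 0.0183121 = -0.155600 = -15.5600%.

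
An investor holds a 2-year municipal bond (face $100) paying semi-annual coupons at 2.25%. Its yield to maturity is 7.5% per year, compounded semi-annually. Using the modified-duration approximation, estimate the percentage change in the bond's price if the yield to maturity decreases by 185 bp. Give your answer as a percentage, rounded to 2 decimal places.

+3.50%

Periodic yield y = 0.0375. Modified duration first:
  t   CF        PV=CF/(1+0.0375)^t    t·PV
  1        1.125         1.0843         1.0843
  2        1.125         1.0451         2.0903
  3        1.125         1.0074         3.0221
  4      101.125        87.2783       349.1131
  Σ                     90.4151       355.3098
P = 90.4151; D_Mac = 3.92976 half-year periods = 1.96488 yrs; D_mod = 1.96488/(1+0.0375) = 1.89386 yrs.
ΔP/P ≈ -D_mod · Δy = -1.89386 × (-0.0185) = +0.035036 = +3.5036%.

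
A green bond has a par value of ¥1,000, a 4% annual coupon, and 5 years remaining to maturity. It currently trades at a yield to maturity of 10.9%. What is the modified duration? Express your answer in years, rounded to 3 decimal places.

Periodic yield y = 0.109. First find Macaulay duration:
  t   CF        PV=CF/(1+0.109)^t    t·PV
  1        40.00        36.0685        36.0685
  2        40.00        32.5235        65.0469
  3        40.00        29.3268        87.9805
  4        40.00        26.4444       105.7776
  5     1,040.00       619.9770     3,099.8852
  Σ                    744.3403     3,394.7588
P = 744.3403; Macaulay duration = 3,394.7588 / 744.3403 = 4.56076 years.
Modified duration = D_Mac / (1 + y) = 4.56076 / 1.109 = 4.11250 years.

4.112 years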